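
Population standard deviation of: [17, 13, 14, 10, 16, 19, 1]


Mean = 90/7
  (17-90/7)²=841/49
  (13-90/7)²=1/49
  (14-90/7)²=64/49
  (10-90/7)²=400/49
  (16-90/7)²=484/49
  (19-90/7)²=1849/49
  (1-90/7)²=6889/49
Σ(x-μ)² = 1504/7
σ² = (1504/7)/7 = 1504/49

σ = √(1504/49) ≈ 5.5402


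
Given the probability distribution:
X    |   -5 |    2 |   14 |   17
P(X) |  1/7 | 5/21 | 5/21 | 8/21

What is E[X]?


E[X] = Σ x·P(X=x)
= (-5)×(1/7) + (2)×(5/21) + (14)×(5/21) + (17)×(8/21)
= 67/7

E[X] = 67/7


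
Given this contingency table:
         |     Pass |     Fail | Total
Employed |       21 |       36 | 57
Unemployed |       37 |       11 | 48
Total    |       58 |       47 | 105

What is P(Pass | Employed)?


P(Pass | Employed) = 21/(21+36) = 21/57 = 7/19

P(Pass|Employed) = 7/19 ≈ 36.84%


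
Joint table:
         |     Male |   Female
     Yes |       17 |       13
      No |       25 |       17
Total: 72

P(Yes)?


P(Yes) = (17+13)/72 = 30/72 = 5/12

P(Yes) = 5/12 ≈ 41.67%


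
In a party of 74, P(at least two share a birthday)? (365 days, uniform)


P(all different) = Π(365-i)/365 for i=0..73
= 0.000351
P(match) = 1 - 0.000351 = 0.999649

P ≈ 0.9996 ≈ 99.96%


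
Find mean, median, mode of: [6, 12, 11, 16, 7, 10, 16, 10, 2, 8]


Sorted: [2, 6, 7, 8, 10, 10, 11, 12, 16, 16]
Mean = 98/10 = 49/5
Median = 10
Freq: {6: 1, 12: 1, 11: 1, 16: 2, 7: 1, 10: 2, 2: 1, 8: 1}
Mode: [10, 16]

Mean=49/5, Median=10, Mode=[10, 16]


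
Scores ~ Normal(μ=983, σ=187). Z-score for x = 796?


z = (x - μ)/σ = (796 - 983)/187 = -1.0

z = -1.0


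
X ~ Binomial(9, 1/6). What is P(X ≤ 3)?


P(X ≤ 3) = Σ P(X=i) for i=0..3
P(X=0) = 1953125/10077696
P(X=1) = 390625/1119744
P(X=2) = 78125/279936
P(X=3) = 109375/839808
Sum = 4796875/5038848

P(X ≤ 3) = 4796875/5038848 ≈ 95.20%


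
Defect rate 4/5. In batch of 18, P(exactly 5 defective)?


Binomial: P(X=5) = C(18,5)×p^5×(1-p)^13
= 8568 × 1024/3125 × 1/1220703125 = 8773632/3814697265625

P(X=5) = 8773632/3814697265625 ≈ 0.00%


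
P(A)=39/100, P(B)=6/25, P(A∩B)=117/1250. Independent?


P(A)×P(B) = 117/1250
P(A∩B) = 117/1250
Equal ✓ → Independent

Yes, independent


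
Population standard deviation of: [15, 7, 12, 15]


Mean = 49/4
  (15-49/4)²=121/16
  (7-49/4)²=441/16
  (12-49/4)²=1/16
  (15-49/4)²=121/16
Σ(x-μ)² = 171/4
σ² = (171/4)/4 = 171/16

σ = √(171/16) ≈ 3.2692


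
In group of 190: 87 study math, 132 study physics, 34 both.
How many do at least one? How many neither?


|A∪B| = 87+132-34 = 185
Neither = 190-185 = 5

At least one: 185; Neither: 5


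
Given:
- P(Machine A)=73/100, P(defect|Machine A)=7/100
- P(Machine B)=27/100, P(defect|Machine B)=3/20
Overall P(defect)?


P(B) = Σ P(B|Aᵢ)×P(Aᵢ)
  7/100×73/100 = 511/10000
  3/20×27/100 = 81/2000
Sum = 229/2500

P(defect) = 229/2500 ≈ 9.16%


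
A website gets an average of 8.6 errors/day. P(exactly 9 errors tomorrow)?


Poisson(λ=8.6): P(X=9) = e^(-λ)×λ^k/k!
= e^(-8.6) × 8.6^9 / 9!
≈ 0.0001841057937 × 257327417.312 / 362880 ≈ 0.130554

P(X=9) ≈ 0.130554 ≈ 13.06%


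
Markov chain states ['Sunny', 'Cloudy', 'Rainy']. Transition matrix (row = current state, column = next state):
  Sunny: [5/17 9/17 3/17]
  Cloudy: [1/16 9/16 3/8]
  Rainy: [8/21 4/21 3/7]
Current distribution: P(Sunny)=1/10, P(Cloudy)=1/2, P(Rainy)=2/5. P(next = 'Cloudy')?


P(next=Cloudy) = Σᵢ P(now=i)×P(i→Cloudy)
= 1/10×9/17 + 1/2×9/16 + 2/5×4/21
= 9/170 + 9/32 + 8/105 = 23441/57120

P = 23441/57120 ≈ 0.4104


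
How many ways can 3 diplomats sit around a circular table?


Circular arrangements of 3 distinct objects: fix one position to break rotational symmetry.
(n-1)! = 2! = 2

2


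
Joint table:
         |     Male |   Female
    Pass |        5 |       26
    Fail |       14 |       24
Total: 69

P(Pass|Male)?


P(Pass|Male) = 5/(5+14) = 5/19

P = 5/19 ≈ 26.32%


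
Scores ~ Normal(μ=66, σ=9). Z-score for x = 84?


z = (x - μ)/σ = (84 - 66)/9 = 2.0

z = 2.0


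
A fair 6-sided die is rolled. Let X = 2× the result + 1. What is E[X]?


E[die] = (1+6)/2 = 7/2
E[X] = 2×7/2 + 1 = 8

E[X] = 8


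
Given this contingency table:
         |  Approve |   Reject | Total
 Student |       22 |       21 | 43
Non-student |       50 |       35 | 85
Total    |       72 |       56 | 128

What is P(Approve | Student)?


P(Approve | Student) = 22/(22+21) = 22/43

P(Approve|Student) = 22/43 ≈ 51.16%


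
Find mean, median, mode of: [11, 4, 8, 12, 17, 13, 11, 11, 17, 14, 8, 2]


Sorted: [2, 4, 8, 8, 11, 11, 11, 12, 13, 14, 17, 17]
Mean = 128/12 = 32/3
Median = 11
Freq: {11: 3, 4: 1, 8: 2, 12: 1, 17: 2, 13: 1, 14: 1, 2: 1}
Mode: [11]

Mean=32/3, Median=11, Mode=11


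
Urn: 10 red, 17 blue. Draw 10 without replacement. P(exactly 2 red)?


Hypergeometric: C(10,2)×C(17,8)/C(27,10)
= 45×24310/8436285 = 170/1311

P(X=2) = 170/1311 ≈ 12.97%


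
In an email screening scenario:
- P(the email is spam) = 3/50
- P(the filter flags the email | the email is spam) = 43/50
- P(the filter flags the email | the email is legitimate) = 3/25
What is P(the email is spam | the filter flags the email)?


Using Bayes' theorem:
P(A|B) = P(B|A)·P(A) / P(B)

P(the filter flags the email) = 43/50 × 3/50 + 3/25 × 47/50
= 129/2500 + 141/1250 = 411/2500

P(the email is spam|the filter flags the email) = (129/2500) / (411/2500) = 43/137

P(the email is spam|the filter flags the email) = 43/137 ≈ 31.39%


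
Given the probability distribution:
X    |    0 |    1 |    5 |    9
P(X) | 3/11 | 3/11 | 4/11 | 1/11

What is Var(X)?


E[X] = 32/11
E[X²] = 184/11
Var(X) = E[X²] - (E[X])² = 184/11 - 1024/121 = 1000/121

Var(X) = 1000/121 ≈ 8.2645


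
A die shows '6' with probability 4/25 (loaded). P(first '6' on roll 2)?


Geometric: P(X=2) = (1-p)^(k-1)×p = (21/25)^1×4/25 = 84/625

P(X=2) = 84/625 ≈ 13.44%


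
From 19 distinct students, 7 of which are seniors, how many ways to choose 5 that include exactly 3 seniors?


Choose 3 of the 7 seniors and 2 of the other 12 students:
C(7,3)×C(12,2) = 35×66 = 2310

2310


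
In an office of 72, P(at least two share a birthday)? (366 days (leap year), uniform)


P(all different) = Π(366-i)/366 for i=0..71
= 0.000559
P(match) = 1 - 0.000559 = 0.999441

P ≈ 0.9994 ≈ 99.94%


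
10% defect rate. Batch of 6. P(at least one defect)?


P(all good) = (9/10)^6 = 531441/1000000
P(≥1 defect) = 468559/1000000

P = 468559/1000000 ≈ 46.86%


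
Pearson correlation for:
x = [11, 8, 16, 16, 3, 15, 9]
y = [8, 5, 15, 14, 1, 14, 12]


n=7, Σx=78, Σy=69, Σxy=913, Σx²=1012, Σy²=851
r = (7×913 - 78×69)/√((7×1012 - 78²)(7×851 - 69²))
= 1009/√(1000×1196) = 1009/√1196000 ≈ 1009/1093.6178 ≈ 0.9226

r ≈ 0.9226


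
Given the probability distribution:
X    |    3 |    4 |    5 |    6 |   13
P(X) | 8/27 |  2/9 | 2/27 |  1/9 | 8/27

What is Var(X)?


E[X] = 20/3
E[X²] = 1678/27
Var(X) = E[X²] - (E[X])² = 1678/27 - 400/9 = 478/27

Var(X) = 478/27 ≈ 17.7037


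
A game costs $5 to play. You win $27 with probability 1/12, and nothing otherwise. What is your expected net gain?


E[gain] = (27-5)×1/12 + (-5)×11/12
= 11/6 - 55/12 = -11/4

Expected net gain = $-11/4 ≈ $-2.75


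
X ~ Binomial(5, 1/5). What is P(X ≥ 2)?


P(X ≥ 2) = Σ P(X=i) for i=2..5
P(X=2) = 128/625
P(X=3) = 32/625
P(X=4) = 4/625
P(X=5) = 1/3125
Sum = 821/3125

P(X ≥ 2) = 821/3125 ≈ 26.27%


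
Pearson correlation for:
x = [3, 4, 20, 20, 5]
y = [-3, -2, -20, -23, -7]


n=5, Σx=52, Σy=-55, Σxy=-912, Σx²=850, Σy²=991
r = (5×(-912) - 52×(-55))/√((5×850 - 52²)(5×991 - (-55)²))
= -1700/√(1546×1930) = -1700/√2983780 ≈ -1700/1727.3622 ≈ -0.9842

r ≈ -0.9842


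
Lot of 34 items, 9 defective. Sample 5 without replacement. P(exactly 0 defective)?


Hypergeometric: C(9,0)×C(25,5)/C(34,5)
= 1×53130/278256 = 805/4216

P(X=0) = 805/4216 ≈ 19.09%


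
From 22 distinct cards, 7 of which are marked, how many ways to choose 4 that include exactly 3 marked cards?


Choose 3 of the 7 marked cards and 1 of the other 15 cards:
C(7,3)×C(15,1) = 35×15 = 525

525


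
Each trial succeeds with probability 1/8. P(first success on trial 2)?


Geometric: P(X=2) = (1-p)^(k-1)×p = (7/8)^1×1/8 = 7/64

P(X=2) = 7/64 ≈ 10.94%


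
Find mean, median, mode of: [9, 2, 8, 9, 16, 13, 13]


Sorted: [2, 8, 9, 9, 13, 13, 16]
Mean = 70/7 = 10
Median = 9
Freq: {9: 2, 2: 1, 8: 1, 16: 1, 13: 2}
Mode: [9, 13]

Mean=10, Median=9, Mode=[9, 13]


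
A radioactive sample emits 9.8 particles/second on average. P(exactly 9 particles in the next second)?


Poisson(λ=9.8): P(X=9) = e^(-λ)×λ^k/k!
= e^(-9.8) × 9.8^9 / 9!
≈ 5.545159943e-05 × 833747762.13 / 362880 ≈ 0.127405

P(X=9) ≈ 0.127405 ≈ 12.74%


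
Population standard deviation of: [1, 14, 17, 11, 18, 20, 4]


Mean = 85/7
  (1-85/7)²=6084/49
  (14-85/7)²=169/49
  (17-85/7)²=1156/49
  (11-85/7)²=64/49
  (18-85/7)²=1681/49
  (20-85/7)²=3025/49
  (4-85/7)²=3249/49
Σ(x-μ)² = 2204/7
σ² = (2204/7)/7 = 2204/49

σ = √(2204/49) ≈ 6.7067


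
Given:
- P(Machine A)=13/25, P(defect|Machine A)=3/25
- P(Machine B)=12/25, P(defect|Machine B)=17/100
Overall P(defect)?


P(B) = Σ P(B|Aᵢ)×P(Aᵢ)
  3/25×13/25 = 39/625
  17/100×12/25 = 51/625
Sum = 18/125

P(defect) = 18/125 ≈ 14.40%


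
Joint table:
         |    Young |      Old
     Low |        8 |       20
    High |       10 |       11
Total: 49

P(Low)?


P(Low) = (8+20)/49 = 28/49 = 4/7

P(Low) = 4/7 ≈ 57.14%


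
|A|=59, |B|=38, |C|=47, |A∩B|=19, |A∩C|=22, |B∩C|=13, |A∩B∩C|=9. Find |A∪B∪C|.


|A∪B∪C| = 59+38+47-19-22-13+9 = 99

|A∪B∪C| = 99


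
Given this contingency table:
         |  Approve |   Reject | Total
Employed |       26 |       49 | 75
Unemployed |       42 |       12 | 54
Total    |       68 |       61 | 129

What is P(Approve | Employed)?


P(Approve | Employed) = 26/(26+49) = 26/75

P(Approve|Employed) = 26/75 ≈ 34.67%


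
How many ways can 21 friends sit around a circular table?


Circular arrangements of 21 distinct objects: fix one position to break rotational symmetry.
(n-1)! = 20! = 2432902008176640000

2432902008176640000


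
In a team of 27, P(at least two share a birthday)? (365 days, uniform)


P(all different) = Π(365-i)/365 for i=0..26
= 0.373141
P(match) = 1 - 0.373141 = 0.626859

P ≈ 0.6269 ≈ 62.69%


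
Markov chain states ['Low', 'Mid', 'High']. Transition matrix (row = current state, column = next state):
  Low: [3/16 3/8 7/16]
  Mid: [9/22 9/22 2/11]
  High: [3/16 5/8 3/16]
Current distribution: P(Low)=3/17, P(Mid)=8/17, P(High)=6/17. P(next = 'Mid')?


P(next=Mid) = Σᵢ P(now=i)×P(i→Mid)
= 3/17×3/8 + 8/17×9/22 + 6/17×5/8
= 9/136 + 36/187 + 15/68 = 717/1496

P = 717/1496 ≈ 0.4793


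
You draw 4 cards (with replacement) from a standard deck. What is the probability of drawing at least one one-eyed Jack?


P(not a one-eyed Jack) = 50/52 = 25/26
P(none in 4 draws) = (25/26)^4 = 390625/456976
P(≥1 one-eyed Jack) = 1 - 390625/456976 = 66351/456976

P = 66351/456976 ≈ 14.52%


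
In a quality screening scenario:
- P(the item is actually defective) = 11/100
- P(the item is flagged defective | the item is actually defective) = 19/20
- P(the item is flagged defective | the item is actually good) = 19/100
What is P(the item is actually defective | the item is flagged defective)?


Using Bayes' theorem:
P(A|B) = P(B|A)·P(A) / P(B)

P(the item is flagged defective) = 19/20 × 11/100 + 19/100 × 89/100
= 209/2000 + 1691/10000 = 171/625

P(the item is actually defective|the item is flagged defective) = (209/2000) / (171/625) = 55/144

P(the item is actually defective|the item is flagged defective) = 55/144 ≈ 38.19%


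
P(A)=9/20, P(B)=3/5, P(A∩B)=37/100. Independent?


P(A)×P(B) = 27/100
P(A∩B) = 37/100
Not equal → NOT independent

No, not independent


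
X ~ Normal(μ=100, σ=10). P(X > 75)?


z = (75-100)/10 = -2.5
P(X > 75) = 1 - P(Z ≤ -2.5) = 1 - 0.0062 = 0.9938

P(X > 75) ≈ 0.9938


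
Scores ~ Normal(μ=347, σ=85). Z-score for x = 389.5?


z = (x - μ)/σ = (389.5 - 347)/85 = 0.5

z = 0.5


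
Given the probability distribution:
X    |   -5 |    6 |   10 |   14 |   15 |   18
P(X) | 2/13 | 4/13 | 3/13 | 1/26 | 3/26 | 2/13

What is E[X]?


E[X] = Σ x·P(X=x)
= (-5)×(2/13) + (6)×(4/13) + (10)×(3/13) + (14)×(1/26) + (15)×(3/26) + (18)×(2/13)
= 219/26

E[X] = 219/26


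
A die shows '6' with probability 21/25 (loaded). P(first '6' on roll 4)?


Geometric: P(X=4) = (1-p)^(k-1)×p = (4/25)^3×21/25 = 1344/390625

P(X=4) = 1344/390625 ≈ 0.34%


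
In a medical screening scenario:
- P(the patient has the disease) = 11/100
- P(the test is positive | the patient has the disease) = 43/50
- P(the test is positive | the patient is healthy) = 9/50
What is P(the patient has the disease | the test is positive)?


Using Bayes' theorem:
P(A|B) = P(B|A)·P(A) / P(B)

P(the test is positive) = 43/50 × 11/100 + 9/50 × 89/100
= 473/5000 + 801/5000 = 637/2500

P(the patient has the disease|the test is positive) = (473/5000) / (637/2500) = 473/1274

P(the patient has the disease|the test is positive) = 473/1274 ≈ 37.13%


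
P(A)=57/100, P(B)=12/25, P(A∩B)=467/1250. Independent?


P(A)×P(B) = 171/625
P(A∩B) = 467/1250
Not equal → NOT independent

No, not independent


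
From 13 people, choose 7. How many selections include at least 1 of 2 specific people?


Complement: C(13,7) - C(11,7) = 1716 - 330 = 1386

1386


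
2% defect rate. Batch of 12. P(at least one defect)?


P(all good) = (49/50)^12 = 191581231380566414401/244140625000000000000
P(≥1 defect) = 52559393619433585599/244140625000000000000

P = 52559393619433585599/244140625000000000000 ≈ 21.53%


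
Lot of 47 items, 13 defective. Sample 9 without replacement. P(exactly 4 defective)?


Hypergeometric: C(13,4)×C(34,5)/C(47,9)
= 715×278256/1362649145 = 278256/1905803

P(X=4) = 278256/1905803 ≈ 14.60%


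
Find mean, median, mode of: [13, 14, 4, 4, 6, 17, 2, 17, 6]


Sorted: [2, 4, 4, 6, 6, 13, 14, 17, 17]
Mean = 83/9
Median = 6
Freq: {13: 1, 14: 1, 4: 2, 6: 2, 17: 2, 2: 1}
Mode: [4, 6, 17]

Mean=83/9, Median=6, Mode=[4, 6, 17]


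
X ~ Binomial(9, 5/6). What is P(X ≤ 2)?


P(X ≤ 2) = Σ P(X=i) for i=0..2
P(X=0) = 1/10077696
P(X=1) = 5/1119744
P(X=2) = 25/279936
Sum = 473/5038848

P(X ≤ 2) = 473/5038848 ≈ 0.01%


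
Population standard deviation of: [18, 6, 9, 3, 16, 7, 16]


Mean = 75/7
  (18-75/7)²=2601/49
  (6-75/7)²=1089/49
  (9-75/7)²=144/49
  (3-75/7)²=2916/49
  (16-75/7)²=1369/49
  (7-75/7)²=676/49
  (16-75/7)²=1369/49
Σ(x-μ)² = 1452/7
σ² = (1452/7)/7 = 1452/49

σ = √(1452/49) ≈ 5.4436


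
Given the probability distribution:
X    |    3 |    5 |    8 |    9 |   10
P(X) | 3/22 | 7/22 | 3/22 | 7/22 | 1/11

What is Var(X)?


E[X] = 151/22
E[X²] = 1161/22
Var(X) = E[X²] - (E[X])² = 1161/22 - 22801/484 = 2741/484

Var(X) = 2741/484 ≈ 5.6632


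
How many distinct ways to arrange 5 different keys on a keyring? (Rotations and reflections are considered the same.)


Free circular arrangements: rotations and reflections both identified.
(n-1)!/2 = 4!/2 = 24/2 = 12

12


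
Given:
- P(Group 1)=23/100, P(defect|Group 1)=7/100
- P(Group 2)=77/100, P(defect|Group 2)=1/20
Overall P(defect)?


P(B) = Σ P(B|Aᵢ)×P(Aᵢ)
  7/100×23/100 = 161/10000
  1/20×77/100 = 77/2000
Sum = 273/5000

P(defect) = 273/5000 ≈ 5.46%


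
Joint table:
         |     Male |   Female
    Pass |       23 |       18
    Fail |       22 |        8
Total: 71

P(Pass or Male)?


P(Pass∨Male) = P(Pass) + P(Male) - P(Pass∧Male)
= (41 + 45 - 23)/71 = 63/71

P = 63/71 ≈ 88.73%


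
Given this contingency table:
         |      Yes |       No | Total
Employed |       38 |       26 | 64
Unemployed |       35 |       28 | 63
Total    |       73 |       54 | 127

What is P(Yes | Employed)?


P(Yes | Employed) = 38/(38+26) = 38/64 = 19/32

P(Yes|Employed) = 19/32 ≈ 59.38%


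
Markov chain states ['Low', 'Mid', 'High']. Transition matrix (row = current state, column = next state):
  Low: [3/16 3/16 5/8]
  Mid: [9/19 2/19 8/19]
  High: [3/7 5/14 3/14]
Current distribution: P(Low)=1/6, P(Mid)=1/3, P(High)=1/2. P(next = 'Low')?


P(next=Low) = Σᵢ P(now=i)×P(i→Low)
= 1/6×3/16 + 1/3×9/19 + 1/2×3/7
= 1/32 + 3/19 + 3/14 = 1717/4256

P = 1717/4256 ≈ 0.4034


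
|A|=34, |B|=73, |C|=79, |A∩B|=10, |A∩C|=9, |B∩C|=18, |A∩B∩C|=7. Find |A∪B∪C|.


|A∪B∪C| = 34+73+79-10-9-18+7 = 156

|A∪B∪C| = 156


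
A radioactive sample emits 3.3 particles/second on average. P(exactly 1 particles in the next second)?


Poisson(λ=3.3): P(X=1) = e^(-λ)×λ^k/k!
= e^(-3.3) × 3.3^1 / 1!
≈ 0.0368831674 × 3.3 / 1 ≈ 0.121714

P(X=1) ≈ 0.121714 ≈ 12.17%


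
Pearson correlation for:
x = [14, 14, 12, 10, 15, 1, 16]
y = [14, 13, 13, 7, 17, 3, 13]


n=7, Σx=82, Σy=80, Σxy=1070, Σx²=1118, Σy²=1050
r = (7×1070 - 82×80)/√((7×1118 - 82²)(7×1050 - 80²))
= 930/√(1102×950) = 930/√1046900 ≈ 930/1023.1813 ≈ 0.9089

r ≈ 0.9089


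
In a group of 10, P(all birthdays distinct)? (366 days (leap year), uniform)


P(all different) = Π(366-i)/366 for i=0..9
= (366/366)×(365/366)×...×(357/366)
= 0.883355

P ≈ 0.8834 ≈ 88.34%


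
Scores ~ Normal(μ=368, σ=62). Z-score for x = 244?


z = (x - μ)/σ = (244 - 368)/62 = -2.0

z = -2.0


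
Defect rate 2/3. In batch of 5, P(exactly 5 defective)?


Binomial: P(X=5) = C(5,5)×p^5×(1-p)^0
= 1 × 32/243 × 1 = 32/243

P(X=5) = 32/243 ≈ 13.17%


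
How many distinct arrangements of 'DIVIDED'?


Letters: 7, freq: {'D': 3, 'I': 2, 'V': 1, 'E': 1}
7!/(3!×2!×1!×1!) = 5040/12 = 420

420


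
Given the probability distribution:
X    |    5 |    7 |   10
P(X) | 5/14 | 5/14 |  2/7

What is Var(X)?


E[X] = 50/7
E[X²] = 55
Var(X) = E[X²] - (E[X])² = 55 - 2500/49 = 195/49

Var(X) = 195/49 ≈ 3.9796


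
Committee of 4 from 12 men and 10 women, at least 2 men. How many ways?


Count by #men:
  2M,2W: C(12,2)×C(10,2)=2970
  3M,1W: C(12,3)×C(10,1)=2200
  4M,0W: C(12,4)×C(10,0)=495
Total = 5665

5665


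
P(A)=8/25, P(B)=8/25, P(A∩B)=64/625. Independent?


P(A)×P(B) = 64/625
P(A∩B) = 64/625
Equal ✓ → Independent

Yes, independent


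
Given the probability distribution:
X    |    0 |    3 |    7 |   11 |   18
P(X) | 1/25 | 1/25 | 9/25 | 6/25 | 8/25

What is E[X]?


E[X] = Σ x·P(X=x)
= (0)×(1/25) + (3)×(1/25) + (7)×(9/25) + (11)×(6/25) + (18)×(8/25)
= 276/25

E[X] = 276/25


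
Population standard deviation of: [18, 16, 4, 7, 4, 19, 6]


Mean = 74/7
  (18-74/7)²=2704/49
  (16-74/7)²=1444/49
  (4-74/7)²=2116/49
  (7-74/7)²=625/49
  (4-74/7)²=2116/49
  (19-74/7)²=3481/49
  (6-74/7)²=1024/49
Σ(x-μ)² = 1930/7
σ² = (1930/7)/7 = 1930/49

σ = √(1930/49) ≈ 6.2760


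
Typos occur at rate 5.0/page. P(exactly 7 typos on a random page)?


Poisson(λ=5.0): P(X=7) = e^(-λ)×λ^k/k!
= e^(-5.0) × 5.0^7 / 7!
≈ 0.006737946999 × 78125 / 5040 ≈ 0.104445

P(X=7) ≈ 0.104445 ≈ 10.44%


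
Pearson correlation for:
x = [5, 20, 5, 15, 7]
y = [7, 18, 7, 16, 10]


n=5, Σx=52, Σy=58, Σxy=740, Σx²=724, Σy²=778
r = (5×740 - 52×58)/√((5×724 - 52²)(5×778 - 58²))
= 684/√(916×526) = 684/√481816 ≈ 684/694.1297 ≈ 0.9854

r ≈ 0.9854


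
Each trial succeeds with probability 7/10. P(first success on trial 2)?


Geometric: P(X=2) = (1-p)^(k-1)×p = (3/10)^1×7/10 = 21/100

P(X=2) = 21/100 ≈ 21.00%


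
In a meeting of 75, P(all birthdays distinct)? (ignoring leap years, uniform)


P(all different) = Π(365-i)/365 for i=0..74
= (365/365)×(364/365)×...×(291/365)
= 0.000280

P ≈ 0.0003 ≈ 0.03%


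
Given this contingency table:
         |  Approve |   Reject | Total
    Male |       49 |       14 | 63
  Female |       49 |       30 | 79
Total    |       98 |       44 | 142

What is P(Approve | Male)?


P(Approve | Male) = 49/(49+14) = 49/63 = 7/9

P(Approve|Male) = 7/9 ≈ 77.78%


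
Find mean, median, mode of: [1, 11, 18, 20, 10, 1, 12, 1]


Sorted: [1, 1, 1, 10, 11, 12, 18, 20]
Mean = 74/8 = 37/4
Median = 21/2
Freq: {1: 3, 11: 1, 18: 1, 20: 1, 10: 1, 12: 1}
Mode: [1]

Mean=37/4, Median=21/2, Mode=1


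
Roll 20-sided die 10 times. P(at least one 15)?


P(no 15)^10 = (19/20)^10 = 6131066257801/10240000000000
P(≥1) = 1 - 6131066257801/10240000000000 = 4108933742199/10240000000000

P = 4108933742199/10240000000000 ≈ 40.13%


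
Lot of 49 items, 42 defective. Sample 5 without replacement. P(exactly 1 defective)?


Hypergeometric: C(42,1)×C(7,4)/C(49,5)
= 42×35/1906884 = 5/6486

P(X=1) = 5/6486 ≈ 0.08%


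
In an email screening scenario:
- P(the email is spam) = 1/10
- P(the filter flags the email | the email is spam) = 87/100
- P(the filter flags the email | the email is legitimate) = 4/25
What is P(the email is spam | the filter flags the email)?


Using Bayes' theorem:
P(A|B) = P(B|A)·P(A) / P(B)

P(the filter flags the email) = 87/100 × 1/10 + 4/25 × 9/10
= 87/1000 + 18/125 = 231/1000

P(the email is spam|the filter flags the email) = (87/1000) / (231/1000) = 29/77

P(the email is spam|the filter flags the email) = 29/77 ≈ 37.66%


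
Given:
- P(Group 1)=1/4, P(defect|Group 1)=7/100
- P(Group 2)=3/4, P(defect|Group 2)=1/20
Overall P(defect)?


P(B) = Σ P(B|Aᵢ)×P(Aᵢ)
  7/100×1/4 = 7/400
  1/20×3/4 = 3/80
Sum = 11/200

P(defect) = 11/200 ≈ 5.50%


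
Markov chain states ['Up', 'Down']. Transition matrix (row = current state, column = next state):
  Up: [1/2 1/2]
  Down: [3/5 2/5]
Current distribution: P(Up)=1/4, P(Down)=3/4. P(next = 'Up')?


P(next=Up) = Σᵢ P(now=i)×P(i→Up)
= 1/4×1/2 + 3/4×3/5
= 1/8 + 9/20 = 23/40

P = 23/40 ≈ 0.5750


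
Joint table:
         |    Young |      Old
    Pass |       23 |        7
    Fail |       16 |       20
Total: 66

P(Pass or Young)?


P(Pass∨Young) = P(Pass) + P(Young) - P(Pass∧Young)
= (30 + 39 - 23)/66 = 46/66 = 23/33

P = 23/33 ≈ 69.70%


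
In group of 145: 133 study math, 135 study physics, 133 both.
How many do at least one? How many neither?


|A∪B| = 133+135-133 = 135
Neither = 145-135 = 10

At least one: 135; Neither: 10


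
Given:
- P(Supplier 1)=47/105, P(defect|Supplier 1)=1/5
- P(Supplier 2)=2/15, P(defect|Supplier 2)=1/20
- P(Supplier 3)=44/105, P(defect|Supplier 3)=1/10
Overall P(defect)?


P(B) = Σ P(B|Aᵢ)×P(Aᵢ)
  1/5×47/105 = 47/525
  1/20×2/15 = 1/150
  1/10×44/105 = 22/525
Sum = 29/210

P(defect) = 29/210 ≈ 13.81%


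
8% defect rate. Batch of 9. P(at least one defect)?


P(all good) = (23/25)^9 = 1801152661463/3814697265625
P(≥1 defect) = 2013544604162/3814697265625

P = 2013544604162/3814697265625 ≈ 52.78%


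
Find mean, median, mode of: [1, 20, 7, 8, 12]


Sorted: [1, 7, 8, 12, 20]
Mean = 48/5
Median = 8
Freq: {1: 1, 20: 1, 7: 1, 8: 1, 12: 1}
Mode: No mode

Mean=48/5, Median=8, Mode=No mode


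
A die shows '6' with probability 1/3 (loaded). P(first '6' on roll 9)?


Geometric: P(X=9) = (1-p)^(k-1)×p = (2/3)^8×1/3 = 256/19683

P(X=9) = 256/19683 ≈ 1.30%


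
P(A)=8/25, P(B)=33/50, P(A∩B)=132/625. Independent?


P(A)×P(B) = 132/625
P(A∩B) = 132/625
Equal ✓ → Independent

Yes, independent


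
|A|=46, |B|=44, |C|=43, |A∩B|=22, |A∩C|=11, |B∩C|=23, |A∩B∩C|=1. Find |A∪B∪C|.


|A∪B∪C| = 46+44+43-22-11-23+1 = 78

|A∪B∪C| = 78


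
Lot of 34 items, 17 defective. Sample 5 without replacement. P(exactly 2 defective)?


Hypergeometric: C(17,2)×C(17,3)/C(34,5)
= 136×680/278256 = 340/1023

P(X=2) = 340/1023 ≈ 33.24%


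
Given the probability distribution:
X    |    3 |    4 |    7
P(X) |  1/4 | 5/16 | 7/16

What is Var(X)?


E[X] = 81/16
E[X²] = 459/16
Var(X) = E[X²] - (E[X])² = 459/16 - 6561/256 = 783/256

Var(X) = 783/256 ≈ 3.0586


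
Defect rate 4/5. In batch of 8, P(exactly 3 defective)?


Binomial: P(X=3) = C(8,3)×p^3×(1-p)^5
= 56 × 64/125 × 1/3125 = 3584/390625

P(X=3) = 3584/390625 ≈ 0.92%


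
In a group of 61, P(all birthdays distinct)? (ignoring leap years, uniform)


P(all different) = Π(365-i)/365 for i=0..60
= (365/365)×(364/365)×...×(305/365)
= 0.004911

P ≈ 0.0049 ≈ 0.49%


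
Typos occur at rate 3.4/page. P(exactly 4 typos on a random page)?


Poisson(λ=3.4): P(X=4) = e^(-λ)×λ^k/k!
= e^(-3.4) × 3.4^4 / 4!
≈ 0.03337326996 × 133.6336 / 24 ≈ 0.185825

P(X=4) ≈ 0.185825 ≈ 18.58%


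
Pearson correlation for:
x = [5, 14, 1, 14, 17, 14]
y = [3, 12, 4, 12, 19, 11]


n=6, Σx=65, Σy=61, Σxy=832, Σx²=903, Σy²=795
r = (6×832 - 65×61)/√((6×903 - 65²)(6×795 - 61²))
= 1027/√(1193×1049) = 1027/√1251457 ≈ 1027/1118.6854 ≈ 0.9180

r ≈ 0.9180


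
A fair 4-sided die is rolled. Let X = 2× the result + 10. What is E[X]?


E[die] = (1+4)/2 = 5/2
E[X] = 2×5/2 + 10 = 15

E[X] = 15


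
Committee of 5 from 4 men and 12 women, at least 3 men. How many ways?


Count by #men:
  3M,2W: C(4,3)×C(12,2)=264
  4M,1W: C(4,4)×C(12,1)=12
Total = 276

276


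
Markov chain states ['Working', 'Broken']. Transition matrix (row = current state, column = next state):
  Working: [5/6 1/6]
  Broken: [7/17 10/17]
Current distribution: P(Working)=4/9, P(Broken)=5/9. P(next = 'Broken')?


P(next=Broken) = Σᵢ P(now=i)×P(i→Broken)
= 4/9×1/6 + 5/9×10/17
= 2/27 + 50/153 = 184/459

P = 184/459 ≈ 0.4009


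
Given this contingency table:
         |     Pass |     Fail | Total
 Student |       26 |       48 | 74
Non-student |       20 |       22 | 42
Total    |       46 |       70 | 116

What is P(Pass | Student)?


P(Pass | Student) = 26/(26+48) = 26/74 = 13/37

P(Pass|Student) = 13/37 ≈ 35.14%


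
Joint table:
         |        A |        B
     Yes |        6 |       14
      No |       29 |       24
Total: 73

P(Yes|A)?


P(Yes|A) = 6/(6+29) = 6/35

P = 6/35 ≈ 17.14%


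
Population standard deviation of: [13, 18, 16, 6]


Mean = 53/4
  (13-53/4)²=1/16
  (18-53/4)²=361/16
  (16-53/4)²=121/16
  (6-53/4)²=841/16
Σ(x-μ)² = 331/4
σ² = (331/4)/4 = 331/16

σ = √(331/16) ≈ 4.5484


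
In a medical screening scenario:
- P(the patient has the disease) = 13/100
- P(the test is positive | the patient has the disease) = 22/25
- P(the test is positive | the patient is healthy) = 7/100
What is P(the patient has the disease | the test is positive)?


Using Bayes' theorem:
P(A|B) = P(B|A)·P(A) / P(B)

P(the test is positive) = 22/25 × 13/100 + 7/100 × 87/100
= 143/1250 + 609/10000 = 1753/10000

P(the patient has the disease|the test is positive) = (143/1250) / (1753/10000) = 1144/1753

P(the patient has the disease|the test is positive) = 1144/1753 ≈ 65.26%


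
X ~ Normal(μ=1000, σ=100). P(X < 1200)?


z = (1200-1000)/100 = 2.0
P(Z < 2.0) = 0.9772

P(X < 1200) ≈ 0.9772


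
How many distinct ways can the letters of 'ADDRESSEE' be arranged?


Letters: 9, freq: {'A': 1, 'D': 2, 'R': 1, 'E': 3, 'S': 2}
9!/(1!×2!×1!×3!×2!) = 362880/24 = 15120

15120


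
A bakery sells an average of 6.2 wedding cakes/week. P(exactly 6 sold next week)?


Poisson(λ=6.2): P(X=6) = e^(-λ)×λ^k/k!
= e^(-6.2) × 6.2^6 / 6!
≈ 0.002029430636 × 56800.235584 / 720 ≈ 0.160100

P(X=6) ≈ 0.160100 ≈ 16.01%


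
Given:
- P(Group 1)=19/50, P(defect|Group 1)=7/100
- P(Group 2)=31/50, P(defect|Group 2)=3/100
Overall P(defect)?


P(B) = Σ P(B|Aᵢ)×P(Aᵢ)
  7/100×19/50 = 133/5000
  3/100×31/50 = 93/5000
Sum = 113/2500

P(defect) = 113/2500 ≈ 4.52%


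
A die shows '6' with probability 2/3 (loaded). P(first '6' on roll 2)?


Geometric: P(X=2) = (1-p)^(k-1)×p = (1/3)^1×2/3 = 2/9

P(X=2) = 2/9 ≈ 22.22%


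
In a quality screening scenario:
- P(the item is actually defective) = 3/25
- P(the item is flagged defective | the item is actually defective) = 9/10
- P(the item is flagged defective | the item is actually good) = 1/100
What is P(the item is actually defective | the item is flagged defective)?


Using Bayes' theorem:
P(A|B) = P(B|A)·P(A) / P(B)

P(the item is flagged defective) = 9/10 × 3/25 + 1/100 × 22/25
= 27/250 + 11/1250 = 73/625

P(the item is actually defective|the item is flagged defective) = (27/250) / (73/625) = 135/146

P(the item is actually defective|the item is flagged defective) = 135/146 ≈ 92.47%


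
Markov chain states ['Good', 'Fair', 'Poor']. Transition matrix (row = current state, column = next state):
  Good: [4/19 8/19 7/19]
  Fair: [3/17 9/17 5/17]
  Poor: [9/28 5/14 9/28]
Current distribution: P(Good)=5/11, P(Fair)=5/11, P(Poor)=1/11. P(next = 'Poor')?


P(next=Poor) = Σᵢ P(now=i)×P(i→Poor)
= 5/11×7/19 + 5/11×5/17 + 1/11×9/28
= 35/209 + 25/187 + 9/308 = 32867/99484

P = 32867/99484 ≈ 0.3304


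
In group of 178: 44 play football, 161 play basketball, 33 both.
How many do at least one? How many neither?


|A∪B| = 44+161-33 = 172
Neither = 178-172 = 6

At least one: 172; Neither: 6


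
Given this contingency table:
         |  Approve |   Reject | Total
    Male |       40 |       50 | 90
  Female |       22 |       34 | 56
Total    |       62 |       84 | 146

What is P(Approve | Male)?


P(Approve | Male) = 40/(40+50) = 40/90 = 4/9

P(Approve|Male) = 4/9 ≈ 44.44%


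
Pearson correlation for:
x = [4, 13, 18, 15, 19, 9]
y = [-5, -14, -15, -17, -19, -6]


n=6, Σx=78, Σy=-76, Σxy=-1142, Σx²=1176, Σy²=1132
r = (6×(-1142) - 78×(-76))/√((6×1176 - 78²)(6×1132 - (-76)²))
= -924/√(972×1016) = -924/√987552 ≈ -924/993.7565 ≈ -0.9298

r ≈ -0.9298


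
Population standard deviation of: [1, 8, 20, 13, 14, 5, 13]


Mean = 74/7
  (1-74/7)²=4489/49
  (8-74/7)²=324/49
  (20-74/7)²=4356/49
  (13-74/7)²=289/49
  (14-74/7)²=576/49
  (5-74/7)²=1521/49
  (13-74/7)²=289/49
Σ(x-μ)² = 1692/7
σ² = (1692/7)/7 = 1692/49

σ = √(1692/49) ≈ 5.8763


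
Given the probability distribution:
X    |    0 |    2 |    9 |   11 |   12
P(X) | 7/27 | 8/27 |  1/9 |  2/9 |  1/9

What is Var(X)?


E[X] = 145/27
E[X²] = 1433/27
Var(X) = E[X²] - (E[X])² = 1433/27 - 21025/729 = 17666/729

Var(X) = 17666/729 ≈ 24.2332


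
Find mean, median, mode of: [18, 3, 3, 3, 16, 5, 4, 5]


Sorted: [3, 3, 3, 4, 5, 5, 16, 18]
Mean = 57/8
Median = 9/2
Freq: {18: 1, 3: 3, 16: 1, 5: 2, 4: 1}
Mode: [3]

Mean=57/8, Median=9/2, Mode=3


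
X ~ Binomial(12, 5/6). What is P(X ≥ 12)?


P(X ≥ 12) = Σ P(X=i) for i=12..12
P(X=12) = 244140625/2176782336
Sum = 244140625/2176782336

P(X ≥ 12) = 244140625/2176782336 ≈ 11.22%


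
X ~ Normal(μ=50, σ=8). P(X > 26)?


z = (26-50)/8 = -3.0
P(X > 26) = 1 - P(Z ≤ -3.0) = 1 - 0.0013 = 0.9987

P(X > 26) ≈ 0.9987


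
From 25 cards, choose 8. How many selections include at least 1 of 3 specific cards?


Complement: C(25,8) - C(22,8) = 1081575 - 319770 = 761805

761805


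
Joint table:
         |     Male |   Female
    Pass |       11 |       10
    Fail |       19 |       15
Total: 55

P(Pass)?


P(Pass) = (11+10)/55 = 21/55

P(Pass) = 21/55 ≈ 38.18%


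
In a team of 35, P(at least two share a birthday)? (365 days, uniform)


P(all different) = Π(365-i)/365 for i=0..34
= 0.185617
P(match) = 1 - 0.185617 = 0.814383

P ≈ 0.8144 ≈ 81.44%


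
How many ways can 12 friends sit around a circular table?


Circular arrangements of 12 distinct objects: fix one position to break rotational symmetry.
(n-1)! = 11! = 39916800

39916800


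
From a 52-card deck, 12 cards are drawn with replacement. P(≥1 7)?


P(not a 7) = 48/52 = 12/13
P(none in 12 draws) = (12/13)^12 = 8916100448256/23298085122481
P(≥1 7) = 1 - 8916100448256/23298085122481 = 14381984674225/23298085122481

P = 14381984674225/23298085122481 ≈ 61.73%


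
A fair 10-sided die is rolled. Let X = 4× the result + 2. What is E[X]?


E[die] = (1+10)/2 = 11/2
E[X] = 4×11/2 + 2 = 24

E[X] = 24


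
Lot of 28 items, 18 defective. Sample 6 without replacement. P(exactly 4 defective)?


Hypergeometric: C(18,4)×C(10,2)/C(28,6)
= 3060×45/376740 = 765/2093

P(X=4) = 765/2093 ≈ 36.55%


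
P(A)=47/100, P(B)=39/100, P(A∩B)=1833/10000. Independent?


P(A)×P(B) = 1833/10000
P(A∩B) = 1833/10000
Equal ✓ → Independent

Yes, independent


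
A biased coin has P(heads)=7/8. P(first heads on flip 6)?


Geometric: P(X=6) = (1-p)^(k-1)×p = (1/8)^5×7/8 = 7/262144

P(X=6) = 7/262144 ≈ 0.00%


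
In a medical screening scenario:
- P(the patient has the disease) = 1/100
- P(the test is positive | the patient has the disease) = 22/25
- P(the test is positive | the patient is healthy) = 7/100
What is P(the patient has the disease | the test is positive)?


Using Bayes' theorem:
P(A|B) = P(B|A)·P(A) / P(B)

P(the test is positive) = 22/25 × 1/100 + 7/100 × 99/100
= 11/1250 + 693/10000 = 781/10000

P(the patient has the disease|the test is positive) = (11/1250) / (781/10000) = 8/71

P(the patient has the disease|the test is positive) = 8/71 ≈ 11.27%


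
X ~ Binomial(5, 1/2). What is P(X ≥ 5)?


P(X ≥ 5) = Σ P(X=i) for i=5..5
P(X=5) = 1/32
Sum = 1/32

P(X ≥ 5) = 1/32 ≈ 3.12%


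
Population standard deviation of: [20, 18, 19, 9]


Mean = 66/4 = 33/2
  (20-33/2)²=49/4
  (18-33/2)²=9/4
  (19-33/2)²=25/4
  (9-33/2)²=225/4
Σ(x-μ)² = 77
σ² = 77/4

σ = √(77/4) ≈ 4.3875


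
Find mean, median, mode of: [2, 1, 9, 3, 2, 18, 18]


Sorted: [1, 2, 2, 3, 9, 18, 18]
Mean = 53/7
Median = 3
Freq: {2: 2, 1: 1, 9: 1, 3: 1, 18: 2}
Mode: [2, 18]

Mean=53/7, Median=3, Mode=[2, 18]


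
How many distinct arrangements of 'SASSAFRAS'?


Letters: 9, freq: {'S': 4, 'A': 3, 'F': 1, 'R': 1}
9!/(4!×3!×1!×1!) = 362880/144 = 2520

2520


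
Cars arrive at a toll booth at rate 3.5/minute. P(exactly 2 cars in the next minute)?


Poisson(λ=3.5): P(X=2) = e^(-λ)×λ^k/k!
= e^(-3.5) × 3.5^2 / 2!
≈ 0.03019738342 × 12.25 / 2 ≈ 0.184959

P(X=2) ≈ 0.184959 ≈ 18.50%


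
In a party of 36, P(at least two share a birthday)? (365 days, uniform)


P(all different) = Π(365-i)/365 for i=0..35
= 0.167818
P(match) = 1 - 0.167818 = 0.832182

P ≈ 0.8322 ≈ 83.22%


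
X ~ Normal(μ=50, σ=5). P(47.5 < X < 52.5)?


z₁=(47.5-50)/5=-0.5, z₂=(52.5-50)/5=0.5
P = Φ(0.5) - Φ(-0.5) = 0.691462 - 0.308538 = 0.382924 ≈ 0.3829

P(47.5 < X < 52.5) ≈ 0.3829


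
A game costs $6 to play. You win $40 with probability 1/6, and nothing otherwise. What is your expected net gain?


E[gain] = (40-6)×1/6 + (-6)×5/6
= 17/3 - 5 = 2/3

Expected net gain = $2/3 ≈ $0.67


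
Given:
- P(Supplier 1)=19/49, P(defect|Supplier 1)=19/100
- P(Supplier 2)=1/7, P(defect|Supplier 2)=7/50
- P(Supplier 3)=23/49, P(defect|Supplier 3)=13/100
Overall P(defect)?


P(B) = Σ P(B|Aᵢ)×P(Aᵢ)
  19/100×19/49 = 361/4900
  7/50×1/7 = 1/50
  13/100×23/49 = 299/4900
Sum = 379/2450

P(defect) = 379/2450 ≈ 15.47%


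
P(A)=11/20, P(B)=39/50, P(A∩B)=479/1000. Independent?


P(A)×P(B) = 429/1000
P(A∩B) = 479/1000
Not equal → NOT independent

No, not independent


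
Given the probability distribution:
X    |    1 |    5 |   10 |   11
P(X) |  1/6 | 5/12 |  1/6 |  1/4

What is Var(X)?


E[X] = 20/3
E[X²] = 115/2
Var(X) = E[X²] - (E[X])² = 115/2 - 400/9 = 235/18

Var(X) = 235/18 ≈ 13.0556


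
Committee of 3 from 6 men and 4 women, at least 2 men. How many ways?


Count by #men:
  2M,1W: C(6,2)×C(4,1)=60
  3M,0W: C(6,3)×C(4,0)=20
Total = 80

80


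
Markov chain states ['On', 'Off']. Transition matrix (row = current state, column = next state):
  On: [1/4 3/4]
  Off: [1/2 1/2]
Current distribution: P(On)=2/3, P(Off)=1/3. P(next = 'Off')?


P(next=Off) = Σᵢ P(now=i)×P(i→Off)
= 2/3×3/4 + 1/3×1/2
= 1/2 + 1/6 = 2/3

P = 2/3 ≈ 0.6667


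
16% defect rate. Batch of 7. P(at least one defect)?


P(all good) = (21/25)^7 = 1801088541/6103515625
P(≥1 defect) = 4302427084/6103515625

P = 4302427084/6103515625 ≈ 70.49%


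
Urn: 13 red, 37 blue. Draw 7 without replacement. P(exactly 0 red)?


Hypergeometric: C(13,0)×C(37,7)/C(50,7)
= 1×10295472/99884400 = 19499/189175

P(X=0) = 19499/189175 ≈ 10.31%


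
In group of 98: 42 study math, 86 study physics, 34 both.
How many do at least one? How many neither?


|A∪B| = 42+86-34 = 94
Neither = 98-94 = 4

At least one: 94; Neither: 4


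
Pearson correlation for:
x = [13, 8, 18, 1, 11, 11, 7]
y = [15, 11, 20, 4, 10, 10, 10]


n=7, Σx=69, Σy=80, Σxy=937, Σx²=849, Σy²=1062
r = (7×937 - 69×80)/√((7×849 - 69²)(7×1062 - 80²))
= 1039/√(1182×1034) = 1039/√1222188 ≈ 1039/1105.5261 ≈ 0.9398

r ≈ 0.9398


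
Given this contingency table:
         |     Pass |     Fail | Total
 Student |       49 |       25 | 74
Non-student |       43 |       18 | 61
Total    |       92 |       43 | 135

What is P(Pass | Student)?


P(Pass | Student) = 49/(49+25) = 49/74

P(Pass|Student) = 49/74 ≈ 66.22%


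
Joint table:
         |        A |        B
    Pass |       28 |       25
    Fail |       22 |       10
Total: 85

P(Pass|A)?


P(Pass|A) = 28/(28+22) = 28/50 = 14/25

P = 14/25 ≈ 56.00%


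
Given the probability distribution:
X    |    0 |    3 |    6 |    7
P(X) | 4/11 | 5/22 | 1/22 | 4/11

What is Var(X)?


E[X] = 7/2
E[X²] = 43/2
Var(X) = E[X²] - (E[X])² = 43/2 - 49/4 = 37/4

Var(X) = 37/4 ≈ 9.2500


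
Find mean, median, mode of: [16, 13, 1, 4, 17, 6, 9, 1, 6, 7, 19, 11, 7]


Sorted: [1, 1, 4, 6, 6, 7, 7, 9, 11, 13, 16, 17, 19]
Mean = 117/13 = 9
Median = 7
Freq: {16: 1, 13: 1, 1: 2, 4: 1, 17: 1, 6: 2, 9: 1, 7: 2, 19: 1, 11: 1}
Mode: [1, 6, 7]

Mean=9, Median=7, Mode=[1, 6, 7]


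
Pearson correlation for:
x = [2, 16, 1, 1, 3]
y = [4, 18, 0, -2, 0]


n=5, Σx=23, Σy=20, Σxy=294, Σx²=271, Σy²=344
r = (5×294 - 23×20)/√((5×271 - 23²)(5×344 - 20²))
= 1010/√(826×1320) = 1010/√1090320 ≈ 1010/1044.1839 ≈ 0.9673

r ≈ 0.9673


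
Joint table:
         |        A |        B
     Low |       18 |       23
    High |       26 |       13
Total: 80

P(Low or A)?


P(Low∨A) = P(Low) + P(A) - P(Low∧A)
= (41 + 44 - 18)/80 = 67/80

P = 67/80 ≈ 83.75%


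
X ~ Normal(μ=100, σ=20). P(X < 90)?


z = (90-100)/20 = -0.5
P(Z < -0.5) = 0.3085

P(X < 90) ≈ 0.3085


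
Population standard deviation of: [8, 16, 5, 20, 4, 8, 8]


Mean = 69/7
  (8-69/7)²=169/49
  (16-69/7)²=1849/49
  (5-69/7)²=1156/49
  (20-69/7)²=5041/49
  (4-69/7)²=1681/49
  (8-69/7)²=169/49
  (8-69/7)²=169/49
Σ(x-μ)² = 1462/7
σ² = (1462/7)/7 = 1462/49

σ = √(1462/49) ≈ 5.4623


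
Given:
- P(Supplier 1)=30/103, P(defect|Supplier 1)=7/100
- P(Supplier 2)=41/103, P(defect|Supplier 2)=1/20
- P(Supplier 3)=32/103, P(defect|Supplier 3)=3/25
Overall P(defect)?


P(B) = Σ P(B|Aᵢ)×P(Aᵢ)
  7/100×30/103 = 21/1030
  1/20×41/103 = 41/2060
  3/25×32/103 = 96/2575
Sum = 799/10300

P(defect) = 799/10300 ≈ 7.76%


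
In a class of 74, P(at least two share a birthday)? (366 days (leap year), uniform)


P(all different) = Π(366-i)/366 for i=0..73
= 0.000360
P(match) = 1 - 0.000360 = 0.999640

P ≈ 0.9996 ≈ 99.96%


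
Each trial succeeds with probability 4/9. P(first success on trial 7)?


Geometric: P(X=7) = (1-p)^(k-1)×p = (5/9)^6×4/9 = 62500/4782969

P(X=7) = 62500/4782969 ≈ 1.31%


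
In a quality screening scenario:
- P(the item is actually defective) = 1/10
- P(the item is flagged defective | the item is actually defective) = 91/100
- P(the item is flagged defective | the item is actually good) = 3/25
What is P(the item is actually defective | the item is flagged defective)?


Using Bayes' theorem:
P(A|B) = P(B|A)·P(A) / P(B)

P(the item is flagged defective) = 91/100 × 1/10 + 3/25 × 9/10
= 91/1000 + 27/250 = 199/1000

P(the item is actually defective|the item is flagged defective) = (91/1000) / (199/1000) = 91/199

P(the item is actually defective|the item is flagged defective) = 91/199 ≈ 45.73%
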